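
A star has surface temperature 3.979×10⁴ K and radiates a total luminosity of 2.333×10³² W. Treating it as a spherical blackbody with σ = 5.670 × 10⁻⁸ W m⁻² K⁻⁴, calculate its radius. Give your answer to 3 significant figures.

L = 4πR²σT⁴ ⇒ R = √(L/(4πσT⁴)).
σT⁴ = 1.42128×10¹¹ W/m², so R = √(2.333×10³²/(4π×1.42128×10¹¹)) = 1.14×10¹⁰ m.

R ≈ 1.14×10¹⁰ m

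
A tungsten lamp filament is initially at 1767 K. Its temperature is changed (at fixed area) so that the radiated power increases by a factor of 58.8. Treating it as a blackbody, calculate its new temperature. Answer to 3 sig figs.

T₂ ≈ 4.89×10³ K

P ∝ T⁴, so T₂/T₁ = (P₂/P₁)^(1/4) = (58.8)^(1/4) = 2.76914.
T₂ = 1767 × 2.76914 = 4.89×10³ K.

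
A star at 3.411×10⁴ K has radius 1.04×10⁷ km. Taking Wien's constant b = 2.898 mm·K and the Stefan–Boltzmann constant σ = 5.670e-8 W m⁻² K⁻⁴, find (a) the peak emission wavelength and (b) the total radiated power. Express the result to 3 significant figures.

λ_max ≈ 85.0 nm; P ≈ 1.04×10³² W

(a) λ_max = b/T = 2.898×10⁻³/3.411×10⁴ = 8.496×10⁻⁸ m = 85.0 nm.
Surface area A = 4πR² = 4π(1.04×10¹⁰ m)² = 1.35918×10²¹ m².
(b) P = σAT⁴ = 5.670×10⁻⁸×1.35918×10²¹×(3.411×10⁴)⁴ = 1.04×10³² W.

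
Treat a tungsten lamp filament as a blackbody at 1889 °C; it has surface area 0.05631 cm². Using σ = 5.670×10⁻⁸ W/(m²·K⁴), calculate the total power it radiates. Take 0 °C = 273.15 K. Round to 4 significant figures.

P ≈ 6.978 W

T = 1889 °C + 273.15 = 2162.15 K.
Area A = 0.05631 cm² = 5.631×10⁻⁶ m².
P = σAT⁴ = 5.670×10⁻⁸ × 5.631×10⁻⁶ × (2162.15)⁴ = 6.978 W.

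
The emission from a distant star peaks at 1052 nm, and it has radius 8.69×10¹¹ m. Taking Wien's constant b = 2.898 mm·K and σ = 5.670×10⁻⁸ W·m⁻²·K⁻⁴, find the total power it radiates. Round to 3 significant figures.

P ≈ 3.10×10³¹ W

Wien's law: T = b/λ_max = 2.898×10⁻³/1.052×10⁻⁶ = 2754.75 K.
Surface area A = 4πR² = 4π(8.69×10¹¹ m)² = 9.48963×10²⁴ m².
Then P = σAT⁴ = 5.670×10⁻⁸×9.48963×10²⁴×(2754.75)⁴ = 3.10×10³¹ W.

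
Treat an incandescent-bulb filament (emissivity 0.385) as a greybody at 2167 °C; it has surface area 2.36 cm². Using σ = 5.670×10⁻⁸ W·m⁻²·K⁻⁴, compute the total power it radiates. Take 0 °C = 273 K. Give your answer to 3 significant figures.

P ≈ 183 W

T = 2167 °C + 273 = 2440 K.
Area A = 2.36 cm² = 2.36×10⁻⁴ m².
P = εσAT⁴ = 0.385 × 5.670×10⁻⁸ × 2.36×10⁻⁴ × (2440)⁴ = 183 W.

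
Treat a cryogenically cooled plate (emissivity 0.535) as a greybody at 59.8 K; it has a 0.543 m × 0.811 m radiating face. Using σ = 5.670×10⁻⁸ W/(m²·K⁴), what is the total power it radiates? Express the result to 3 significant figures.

P ≈ 0.171 W

Area A = 0.543 × 0.811 = 0.440373 m².
P = εσAT⁴ = 0.535 × 5.670×10⁻⁸ × 0.440373 × (59.8)⁴ = 0.171 W.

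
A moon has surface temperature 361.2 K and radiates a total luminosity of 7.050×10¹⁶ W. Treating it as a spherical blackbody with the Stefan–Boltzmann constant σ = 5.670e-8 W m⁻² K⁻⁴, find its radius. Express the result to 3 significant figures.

R ≈ 2.41×10⁶ m

L = 4πR²σT⁴ ⇒ R = √(L/(4πσT⁴)).
σT⁴ = 965.104 W/m², so R = √(7.050×10¹⁶/(4π×965.104)) = 2.41×10⁶ m.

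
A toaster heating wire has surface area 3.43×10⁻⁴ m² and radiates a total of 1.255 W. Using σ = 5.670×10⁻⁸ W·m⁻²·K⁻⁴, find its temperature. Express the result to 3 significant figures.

Area A = 3.43×10⁻⁴ m².
P = σAT⁴ ⇒ T = (P/(σA))^(1/4) = (1.255/(5.670×10⁻⁸×3.43×10⁻⁴))^(1/4) = 504 K.

T ≈ 504 K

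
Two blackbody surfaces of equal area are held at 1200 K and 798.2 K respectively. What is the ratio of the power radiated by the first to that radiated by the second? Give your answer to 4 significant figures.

P₁/P₂ ≈ 5.108

With equal areas, P₁/P₂ = (T₁/T₂)⁴ = (1200/798.2)⁴ = 5.108.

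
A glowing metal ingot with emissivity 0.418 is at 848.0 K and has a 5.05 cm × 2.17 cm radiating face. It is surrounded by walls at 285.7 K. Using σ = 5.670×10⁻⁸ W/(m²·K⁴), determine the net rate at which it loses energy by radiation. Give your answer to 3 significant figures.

Net loss ≈ 13.3 W

Area A = 0.0505 × 0.0217 = 1.09585×10⁻³ m².
Net radiated power P_net = εσA(T⁴ − T₀⁴) = 0.418×5.670×10⁻⁸×1.09585×10⁻³×(848.0⁴ − 285.7⁴).
T⁴ − T₀⁴ = 5.17111×10¹¹ − 6.66256×10⁹ = 5.10448×10¹¹ K⁴, so P_net = 13.3 W.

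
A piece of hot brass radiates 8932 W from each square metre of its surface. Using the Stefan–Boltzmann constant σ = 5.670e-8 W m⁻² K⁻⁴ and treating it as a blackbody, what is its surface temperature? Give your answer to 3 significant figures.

T ≈ 630 K

I = σT⁴, so T = (I/σ)^(1/4) = (8932/(5.670×10⁻⁸))^(1/4) = 630 K.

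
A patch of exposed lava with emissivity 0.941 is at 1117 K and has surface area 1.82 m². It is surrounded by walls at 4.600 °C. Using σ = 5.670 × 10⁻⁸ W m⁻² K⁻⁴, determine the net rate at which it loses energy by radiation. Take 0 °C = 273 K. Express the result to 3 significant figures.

Surroundings: T = 4.600 °C + 273 = 277.600 K.
Area A = 1.82 m².
Net radiated power P_net = εσA(T⁴ − T₀⁴) = 0.941×5.670×10⁻⁸×1.82×(1117⁴ − 277.600⁴).
T⁴ − T₀⁴ = 1.55673×10¹² − 5.93851×10⁹ = 1.55079×10¹² K⁴, so P_net = 1.51×10⁵ W.

Net loss ≈ 1.51×10⁵ W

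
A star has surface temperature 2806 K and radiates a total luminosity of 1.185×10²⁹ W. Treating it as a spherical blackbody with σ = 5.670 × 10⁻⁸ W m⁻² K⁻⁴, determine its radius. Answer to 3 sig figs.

R ≈ 5.18×10¹⁰ m

L = 4πR²σT⁴ ⇒ R = √(L/(4πσT⁴)).
σT⁴ = 3.51507×10⁶ W/m², so R = √(1.185×10²⁹/(4π×3.51507×10⁶)) = 5.18×10¹⁰ m.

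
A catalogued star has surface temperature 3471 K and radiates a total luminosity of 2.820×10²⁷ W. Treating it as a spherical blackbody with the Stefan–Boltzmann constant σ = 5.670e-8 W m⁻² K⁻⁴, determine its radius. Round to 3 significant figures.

R ≈ 5.22×10⁹ m

L = 4πR²σT⁴ ⇒ R = √(L/(4πσT⁴)).
σT⁴ = 8.23003×10⁶ W/m², so R = √(2.820×10²⁷/(4π×8.23003×10⁶)) = 5.22×10⁹ m.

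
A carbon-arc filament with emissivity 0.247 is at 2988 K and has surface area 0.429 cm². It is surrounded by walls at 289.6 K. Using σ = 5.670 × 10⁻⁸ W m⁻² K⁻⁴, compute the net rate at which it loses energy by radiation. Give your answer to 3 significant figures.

Net loss ≈ 47.9 W

Area A = 0.429 cm² = 4.29×10⁻⁵ m².
Net radiated power P_net = εσA(T⁴ − T₀⁴) = 0.247×5.670×10⁻⁸×4.29×10⁻⁵×(2988⁴ − 289.6⁴).
T⁴ − T₀⁴ = 7.97118×10¹³ − 7.03387×10⁹ = 7.97048×10¹³ K⁴, so P_net = 47.9 W.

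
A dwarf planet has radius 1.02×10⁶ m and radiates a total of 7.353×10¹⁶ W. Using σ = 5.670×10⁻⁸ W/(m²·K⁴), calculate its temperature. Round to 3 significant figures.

T ≈ 561 K

Surface area A = 4πR² = 4π(1.02×10⁶ m)² = 1.30741×10¹³ m².
P = σAT⁴ ⇒ T = (P/(σA))^(1/4) = (7.353×10¹⁶/(5.670×10⁻⁸×1.30741×10¹³))^(1/4) = 561 K.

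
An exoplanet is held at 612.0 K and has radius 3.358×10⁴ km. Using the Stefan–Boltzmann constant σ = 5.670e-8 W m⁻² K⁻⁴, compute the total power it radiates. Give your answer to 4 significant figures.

P ≈ 1.127×10²⁰ W

Surface area A = 4πR² = 4π(3.358×10⁷ m)² = 1.41700×10¹⁶ m².
P = σAT⁴ = 5.670×10⁻⁸ × 1.41700×10¹⁶ × (612.0)⁴ = 1.127×10²⁰ W.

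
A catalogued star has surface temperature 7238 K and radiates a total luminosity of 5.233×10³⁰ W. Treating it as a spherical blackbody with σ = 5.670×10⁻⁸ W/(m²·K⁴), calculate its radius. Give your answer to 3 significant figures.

L = 4πR²σT⁴ ⇒ R = √(L/(4πσT⁴)).
σT⁴ = 1.55617×10⁸ W/m², so R = √(5.233×10³⁰/(4π×1.55617×10⁸)) = 5.17×10¹⁰ m.

R ≈ 5.17×10¹⁰ m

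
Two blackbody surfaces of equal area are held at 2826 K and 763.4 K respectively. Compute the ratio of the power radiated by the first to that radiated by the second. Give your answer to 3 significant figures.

P₁/P₂ ≈ 188

With equal areas, P₁/P₂ = (T₁/T₂)⁴ = (2826/763.4)⁴ = 188.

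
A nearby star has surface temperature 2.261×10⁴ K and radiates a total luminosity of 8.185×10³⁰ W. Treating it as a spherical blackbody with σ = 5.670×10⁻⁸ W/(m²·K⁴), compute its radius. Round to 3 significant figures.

R ≈ 6.63×10⁹ m

L = 4πR²σT⁴ ⇒ R = √(L/(4πσT⁴)).
σT⁴ = 1.48179×10¹⁰ W/m², so R = √(8.185×10³⁰/(4π×1.48179×10¹⁰)) = 6.63×10⁹ m.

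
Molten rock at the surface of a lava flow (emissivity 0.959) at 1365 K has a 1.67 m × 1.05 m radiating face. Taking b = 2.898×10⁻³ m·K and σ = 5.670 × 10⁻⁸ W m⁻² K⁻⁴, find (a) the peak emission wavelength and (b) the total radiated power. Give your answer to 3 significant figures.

λ_max ≈ 2.12 μm; P ≈ 3.31×10⁵ W

(a) λ_max = b/T = 2.898×10⁻³/1365 = 2.123×10⁻⁶ m = 2.12 μm.
Area A = 1.67 × 1.05 = 1.7535 m².
(b) P = εσAT⁴ = 0.959×5.670×10⁻⁸×1.7535×(1365)⁴ = 3.31×10⁵ W.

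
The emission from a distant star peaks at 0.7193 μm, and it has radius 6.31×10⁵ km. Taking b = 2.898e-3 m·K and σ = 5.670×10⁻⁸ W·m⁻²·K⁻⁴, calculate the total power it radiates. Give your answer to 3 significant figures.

Wien's law: T = b/λ_max = 2.898×10⁻³/7.193×10⁻⁷ = 4028.92 K.
Surface area A = 4πR² = 4π(6.31×10⁸ m)² = 5.00344×10¹⁸ m².
Then P = σAT⁴ = 5.670×10⁻⁸×5.00344×10¹⁸×(4028.92)⁴ = 7.47×10²⁵ W.

P ≈ 7.47×10²⁵ W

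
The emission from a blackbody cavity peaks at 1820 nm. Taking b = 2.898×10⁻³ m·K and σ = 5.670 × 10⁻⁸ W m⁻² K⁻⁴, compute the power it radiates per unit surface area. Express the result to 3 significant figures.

I ≈ 3.64×10⁵ W/m²

Wien's law: T = b/λ_max = 2.898×10⁻³/1.820×10⁻⁶ = 1592.31 K.
Then I = σT⁴ = 5.670×10⁻⁸×(1592.31)⁴ = 3.64×10⁵ W/m².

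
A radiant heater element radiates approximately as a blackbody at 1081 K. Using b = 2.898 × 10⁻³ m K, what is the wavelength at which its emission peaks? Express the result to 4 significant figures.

λ_max ≈ 2681 nm

Wien's displacement law: λ_max = b/T = (2.898×10⁻³ m·K)/(1081 K) = 2.6809×10⁻⁶ m.
That is 2681 nm, in the infrared range.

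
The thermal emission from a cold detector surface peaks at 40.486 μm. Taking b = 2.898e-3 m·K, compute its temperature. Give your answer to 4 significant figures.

T ≈ 71.58 K

Wien's law gives T = b/λ_max = (2.898×10⁻³ m·K)/(4.0486×10⁻⁵ m) = 71.58 K.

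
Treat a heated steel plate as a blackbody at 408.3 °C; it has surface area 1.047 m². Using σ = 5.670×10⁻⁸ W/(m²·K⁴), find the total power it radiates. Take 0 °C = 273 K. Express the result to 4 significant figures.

P ≈ 1.279×10⁴ W

T = 408.3 °C + 273 = 681.3 K.
Area A = 1.047 m².
P = σAT⁴ = 5.670×10⁻⁸ × 1.047 × (681.3)⁴ = 1.279×10⁴ W.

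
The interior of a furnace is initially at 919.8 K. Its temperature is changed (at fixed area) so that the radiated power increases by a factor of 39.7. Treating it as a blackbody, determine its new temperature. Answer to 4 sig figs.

P ∝ T⁴, so T₂/T₁ = (P₂/P₁)^(1/4) = (39.7)^(1/4) = 2.51014.
T₂ = 919.8 × 2.51014 = 2309 K.

T₂ ≈ 2309 K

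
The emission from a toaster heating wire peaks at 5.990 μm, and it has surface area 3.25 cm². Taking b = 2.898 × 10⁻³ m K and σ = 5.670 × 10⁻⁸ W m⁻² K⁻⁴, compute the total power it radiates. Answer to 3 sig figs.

P ≈ 1.01 W

Wien's law: T = b/λ_max = 2.898×10⁻³/5.990×10⁻⁶ = 483.806 K.
Area A = 3.25 cm² = 3.25×10⁻⁴ m².
Then P = σAT⁴ = 5.670×10⁻⁸×3.25×10⁻⁴×(483.806)⁴ = 1.01 W.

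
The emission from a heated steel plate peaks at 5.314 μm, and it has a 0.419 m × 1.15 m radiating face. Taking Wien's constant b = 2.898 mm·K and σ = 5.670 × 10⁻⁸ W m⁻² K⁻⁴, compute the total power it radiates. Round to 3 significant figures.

P ≈ 2.42×10³ W

Wien's law: T = b/λ_max = 2.898×10⁻³/5.314×10⁻⁶ = 545.352 K.
Area A = 0.419 × 1.15 = 0.48185 m².
Then P = σAT⁴ = 5.670×10⁻⁸×0.48185×(545.352)⁴ = 2.42×10³ W.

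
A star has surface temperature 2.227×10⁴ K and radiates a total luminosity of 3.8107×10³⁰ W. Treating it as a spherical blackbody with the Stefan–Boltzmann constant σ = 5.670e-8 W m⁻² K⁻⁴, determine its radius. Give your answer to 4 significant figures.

L = 4πR²σT⁴ ⇒ R = √(L/(4πσT⁴)).
σT⁴ = 1.39465×10¹⁰ W/m², so R = √(3.8107×10³⁰/(4π×1.39465×10¹⁰)) = 4.663×10⁹ m.

R ≈ 4.663×10⁹ m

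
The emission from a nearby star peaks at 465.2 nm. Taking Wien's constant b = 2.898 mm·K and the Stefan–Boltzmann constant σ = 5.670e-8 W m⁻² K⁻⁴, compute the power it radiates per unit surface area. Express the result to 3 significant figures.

Wien's law: T = b/λ_max = 2.898×10⁻³/4.652×10⁻⁷ = 6229.58 K.
Then I = σT⁴ = 5.670×10⁻⁸×(6229.58)⁴ = 8.54×10⁷ W/m².

I ≈ 8.54×10⁷ W/m²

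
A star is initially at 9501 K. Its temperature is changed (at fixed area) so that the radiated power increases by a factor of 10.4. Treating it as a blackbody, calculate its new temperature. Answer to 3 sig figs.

P ∝ T⁴, so T₂/T₁ = (P₂/P₁)^(1/4) = (10.4)^(1/4) = 1.79580.
T₂ = 9501 × 1.79580 = 1.71×10⁴ K.

T₂ ≈ 1.71×10⁴ K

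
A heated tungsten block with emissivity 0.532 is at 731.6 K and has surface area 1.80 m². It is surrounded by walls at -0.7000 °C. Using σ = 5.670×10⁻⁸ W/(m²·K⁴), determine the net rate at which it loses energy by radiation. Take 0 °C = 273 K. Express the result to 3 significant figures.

Net loss ≈ 1.53×10⁴ W

Surroundings: T = -0.7000 °C + 273 = 272.3000 K.
Area A = 1.80 m².
Net radiated power P_net = εσA(T⁴ − T₀⁴) = 0.532×5.670×10⁻⁸×1.80×(731.6⁴ − 272.3000⁴).
T⁴ − T₀⁴ = 2.86480×10¹¹ − 5.49782×10⁹ = 2.80982×10¹¹ K⁴, so P_net = 1.53×10⁴ W.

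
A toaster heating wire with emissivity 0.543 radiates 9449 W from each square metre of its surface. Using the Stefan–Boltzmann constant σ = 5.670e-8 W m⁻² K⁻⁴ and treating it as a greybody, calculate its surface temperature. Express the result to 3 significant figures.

T ≈ 744 K

I = εσT⁴, so T = (I/εσ)^(1/4) = (9449/(0.543×5.670×10⁻⁸))^(1/4) = 744 K.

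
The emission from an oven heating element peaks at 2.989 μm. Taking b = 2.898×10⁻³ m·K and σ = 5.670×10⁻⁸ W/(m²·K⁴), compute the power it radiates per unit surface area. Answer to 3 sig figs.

Wien's law: T = b/λ_max = 2.898×10⁻³/2.989×10⁻⁶ = 969.555 K.
Then I = σT⁴ = 5.670×10⁻⁸×(969.555)⁴ = 5.01×10⁴ W/m².

I ≈ 5.01×10⁴ W/m²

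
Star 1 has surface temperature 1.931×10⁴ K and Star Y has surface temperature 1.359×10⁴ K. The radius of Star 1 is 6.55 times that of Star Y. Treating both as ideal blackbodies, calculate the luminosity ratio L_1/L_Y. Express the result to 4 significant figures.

L_1/L_Y ≈ 174.9

L ∝ R²T⁴, so L_1/L_Y = (R_1/R_Y)²(T_1/T_Y)⁴ = (6.55)² × (1.931×10⁴/1.359×10⁴)⁴ = 42.9025 × 4.07616 = 174.9.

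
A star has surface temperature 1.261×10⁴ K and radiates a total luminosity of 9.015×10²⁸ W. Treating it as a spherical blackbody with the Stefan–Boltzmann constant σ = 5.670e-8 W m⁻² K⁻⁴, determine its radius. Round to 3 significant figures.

L = 4πR²σT⁴ ⇒ R = √(L/(4πσT⁴)).
σT⁴ = 1.43365×10⁹ W/m², so R = √(9.015×10²⁸/(4π×1.43365×10⁹)) = 2.24×10⁹ m.

R ≈ 2.24×10⁹ m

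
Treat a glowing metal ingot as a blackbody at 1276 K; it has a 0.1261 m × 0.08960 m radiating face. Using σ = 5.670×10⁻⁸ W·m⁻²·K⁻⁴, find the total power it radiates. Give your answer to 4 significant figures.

Area A = 0.1261 × 0.08960 = 0.0112986 m².
P = σAT⁴ = 5.670×10⁻⁸ × 0.0112986 × (1276)⁴ = 1698 W.

P ≈ 1698 W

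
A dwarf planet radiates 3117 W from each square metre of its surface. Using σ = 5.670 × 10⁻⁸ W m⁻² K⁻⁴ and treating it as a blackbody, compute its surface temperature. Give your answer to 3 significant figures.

I = σT⁴, so T = (I/σ)^(1/4) = (3117/(5.670×10⁻⁸))^(1/4) = 484 K.

T ≈ 484 K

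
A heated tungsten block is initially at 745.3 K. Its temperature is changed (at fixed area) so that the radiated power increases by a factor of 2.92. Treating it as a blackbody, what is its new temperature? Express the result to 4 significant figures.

T₂ ≈ 974.3 K

P ∝ T⁴, so T₂/T₁ = (P₂/P₁)^(1/4) = (2.92)^(1/4) = 1.30721.
T₂ = 745.3 × 1.30721 = 974.3 K.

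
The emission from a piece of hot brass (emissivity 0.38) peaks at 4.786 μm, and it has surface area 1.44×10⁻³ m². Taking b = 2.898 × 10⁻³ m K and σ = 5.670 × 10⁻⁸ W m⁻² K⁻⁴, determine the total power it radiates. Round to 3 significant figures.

P ≈ 4.17 W

Wien's law: T = b/λ_max = 2.898×10⁻³/4.786×10⁻⁶ = 605.516 K.
Area A = 1.44×10⁻³ m².
Then P = εσAT⁴ = 0.38×5.670×10⁻⁸×1.44×10⁻³×(605.516)⁴ = 4.17 W.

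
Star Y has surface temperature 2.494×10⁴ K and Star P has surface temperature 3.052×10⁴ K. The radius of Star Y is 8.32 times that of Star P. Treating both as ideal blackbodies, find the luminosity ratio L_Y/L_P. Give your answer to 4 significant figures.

L ∝ R²T⁴, so L_Y/L_P = (R_Y/R_P)²(T_Y/T_P)⁴ = (8.32)² × (2.494×10⁴/3.052×10⁴)⁴ = 69.2224 × 0.445910 = 30.87.

L_Y/L_P ≈ 30.87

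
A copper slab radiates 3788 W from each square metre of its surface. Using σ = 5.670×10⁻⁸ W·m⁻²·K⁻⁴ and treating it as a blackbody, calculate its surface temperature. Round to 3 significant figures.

T ≈ 508 K

I = σT⁴, so T = (I/σ)^(1/4) = (3788/(5.670×10⁻⁸))^(1/4) = 508 K.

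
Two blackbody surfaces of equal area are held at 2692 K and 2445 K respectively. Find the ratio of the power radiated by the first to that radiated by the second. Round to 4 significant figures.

P₁/P₂ ≈ 1.470

With equal areas, P₁/P₂ = (T₁/T₂)⁴ = (2692/2445)⁴ = 1.470.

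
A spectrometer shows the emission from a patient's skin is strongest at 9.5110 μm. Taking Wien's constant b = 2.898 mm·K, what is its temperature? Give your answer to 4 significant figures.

Wien's law gives T = b/λ_max = (2.898×10⁻³ m·K)/(9.5110×10⁻⁶ m) = 304.7 K.

T ≈ 304.7 K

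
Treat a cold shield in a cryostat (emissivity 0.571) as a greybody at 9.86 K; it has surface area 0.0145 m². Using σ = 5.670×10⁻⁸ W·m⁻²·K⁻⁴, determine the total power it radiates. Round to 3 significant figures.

Area A = 0.0145 m².
P = εσAT⁴ = 0.571 × 5.670×10⁻⁸ × 0.0145 × (9.86)⁴ = 4.44×10⁻⁶ W.

P ≈ 4.44×10⁻⁶ W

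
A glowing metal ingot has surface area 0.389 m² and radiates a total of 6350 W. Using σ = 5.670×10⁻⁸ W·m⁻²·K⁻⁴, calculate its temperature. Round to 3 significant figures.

T ≈ 733 K

Area A = 0.389 m².
P = σAT⁴ ⇒ T = (P/(σA))^(1/4) = (6350/(5.670×10⁻⁸×0.389))^(1/4) = 733 K.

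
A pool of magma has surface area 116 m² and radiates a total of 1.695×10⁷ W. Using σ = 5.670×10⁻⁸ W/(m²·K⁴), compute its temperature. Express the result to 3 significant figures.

Area A = 116 m².
P = σAT⁴ ⇒ T = (P/(σA))^(1/4) = (1.695×10⁷/(5.670×10⁻⁸×116))^(1/4) = 1.27×10³ K.

T ≈ 1.27×10³ K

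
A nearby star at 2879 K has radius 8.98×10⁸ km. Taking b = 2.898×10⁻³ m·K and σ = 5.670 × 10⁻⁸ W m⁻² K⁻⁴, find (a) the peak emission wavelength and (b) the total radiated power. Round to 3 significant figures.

λ_max ≈ 1.01×10³ nm; P ≈ 3.95×10³¹ W

(a) λ_max = b/T = 2.898×10⁻³/2879 = 1.007×10⁻⁶ m = 1.01×10³ nm.
Surface area A = 4πR² = 4π(8.98×10¹¹ m)² = 1.01336×10²⁵ m².
(b) P = σAT⁴ = 5.670×10⁻⁸×1.01336×10²⁵×(2879)⁴ = 3.95×10³¹ W.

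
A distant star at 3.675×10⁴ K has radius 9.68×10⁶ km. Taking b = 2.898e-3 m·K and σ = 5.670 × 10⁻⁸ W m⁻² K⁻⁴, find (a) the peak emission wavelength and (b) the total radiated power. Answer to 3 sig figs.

λ_max ≈ 78.9 nm; P ≈ 1.22×10³² W

(a) λ_max = b/T = 2.898×10⁻³/3.675×10⁴ = 7.886×10⁻⁸ m = 78.9 nm.
Surface area A = 4πR² = 4π(9.68×10⁹ m)² = 1.17750×10²¹ m².
(b) P = σAT⁴ = 5.670×10⁻⁸×1.17750×10²¹×(3.675×10⁴)⁴ = 1.22×10³² W.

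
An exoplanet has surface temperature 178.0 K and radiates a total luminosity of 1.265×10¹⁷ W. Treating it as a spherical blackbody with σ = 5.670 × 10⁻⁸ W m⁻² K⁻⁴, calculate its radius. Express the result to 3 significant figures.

R ≈ 1.33×10⁷ m

L = 4πR²σT⁴ ⇒ R = √(L/(4πσT⁴)).
σT⁴ = 56.9198 W/m², so R = √(1.265×10¹⁷/(4π×56.9198)) = 1.33×10⁷ m.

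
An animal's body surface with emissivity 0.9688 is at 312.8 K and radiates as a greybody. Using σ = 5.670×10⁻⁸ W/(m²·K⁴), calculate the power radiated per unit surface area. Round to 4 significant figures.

I ≈ 525.9 W/m²

Stefan–Boltzmann: I = εσT⁴ = 0.9688 × 5.670×10⁻⁸ × (312.8)⁴ = 525.9 W/m².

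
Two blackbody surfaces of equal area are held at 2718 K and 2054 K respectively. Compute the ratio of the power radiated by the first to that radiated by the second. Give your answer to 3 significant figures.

P₁/P₂ ≈ 3.07

With equal areas, P₁/P₂ = (T₁/T₂)⁴ = (2718/2054)⁴ = 3.07.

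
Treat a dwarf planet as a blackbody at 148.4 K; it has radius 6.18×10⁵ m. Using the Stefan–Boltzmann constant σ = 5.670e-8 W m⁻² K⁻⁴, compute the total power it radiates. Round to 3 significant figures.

Surface area A = 4πR² = 4π(6.18×10⁵ m)² = 4.79940×10¹² m².
P = σAT⁴ = 5.670×10⁻⁸ × 4.79940×10¹² × (148.4)⁴ = 1.32×10¹⁴ W.

P ≈ 1.32×10¹⁴ W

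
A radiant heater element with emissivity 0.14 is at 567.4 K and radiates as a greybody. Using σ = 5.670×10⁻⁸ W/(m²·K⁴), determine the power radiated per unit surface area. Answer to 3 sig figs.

Stefan–Boltzmann: I = εσT⁴ = 0.14 × 5.670×10⁻⁸ × (567.4)⁴ = 823 W/m².

I ≈ 823 W/m²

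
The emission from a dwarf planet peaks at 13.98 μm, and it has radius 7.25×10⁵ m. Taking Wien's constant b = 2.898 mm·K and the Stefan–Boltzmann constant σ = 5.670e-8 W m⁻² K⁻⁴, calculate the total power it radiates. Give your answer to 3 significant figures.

P ≈ 6.92×10¹⁴ W

Wien's law: T = b/λ_max = 2.898×10⁻³/1.398×10⁻⁵ = 207.296 K.
Surface area A = 4πR² = 4π(7.25×10⁵ m)² = 6.60520×10¹² m².
Then P = σAT⁴ = 5.670×10⁻⁸×6.60520×10¹²×(207.296)⁴ = 6.92×10¹⁴ W.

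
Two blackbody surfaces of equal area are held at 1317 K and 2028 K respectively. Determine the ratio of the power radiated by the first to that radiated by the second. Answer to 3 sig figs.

With equal areas, P₁/P₂ = (T₁/T₂)⁴ = (1317/2028)⁴ = 0.178.

P₁/P₂ ≈ 0.178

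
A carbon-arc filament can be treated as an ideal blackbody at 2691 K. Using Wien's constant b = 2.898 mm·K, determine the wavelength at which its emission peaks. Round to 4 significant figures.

λ_max ≈ 1.077 μm

Wien's displacement law: λ_max = b/T = (2.898×10⁻³ m·K)/(2691 K) = 1.0769×10⁻⁶ m.
That is 1.077 μm, in the infrared range.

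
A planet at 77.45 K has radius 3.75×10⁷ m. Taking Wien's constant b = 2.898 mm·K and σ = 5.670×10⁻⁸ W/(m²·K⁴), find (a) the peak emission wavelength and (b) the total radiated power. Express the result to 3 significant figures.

(a) λ_max = b/T = 2.898×10⁻³/77.45 = 3.742×10⁻⁵ m = 37.4 μm.
Surface area A = 4πR² = 4π(3.75×10⁷ m)² = 1.76715×10¹⁶ m².
(b) P = σAT⁴ = 5.670×10⁻⁸×1.76715×10¹⁶×(77.45)⁴ = 3.61×10¹⁶ W.

λ_max ≈ 37.4 μm; P ≈ 3.61×10¹⁶ W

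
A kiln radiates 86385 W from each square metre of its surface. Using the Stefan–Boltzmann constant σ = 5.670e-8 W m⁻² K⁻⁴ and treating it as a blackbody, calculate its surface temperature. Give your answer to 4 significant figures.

I = σT⁴, so T = (I/σ)^(1/4) = (86385/(5.670×10⁻⁸))^(1/4) = 1111 K.

T ≈ 1111 K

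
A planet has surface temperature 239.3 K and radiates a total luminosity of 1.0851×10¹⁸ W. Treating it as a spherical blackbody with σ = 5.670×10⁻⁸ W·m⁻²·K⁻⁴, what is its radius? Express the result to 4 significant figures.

L = 4πR²σT⁴ ⇒ R = √(L/(4πσT⁴)).
σT⁴ = 185.932 W/m², so R = √(1.0851×10¹⁸/(4π×185.932)) = 2.155×10⁷ m.

R ≈ 2.155×10⁷ m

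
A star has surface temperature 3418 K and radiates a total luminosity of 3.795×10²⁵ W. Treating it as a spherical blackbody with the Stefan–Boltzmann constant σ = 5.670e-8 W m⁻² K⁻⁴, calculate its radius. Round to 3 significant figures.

R ≈ 6.25×10⁸ m

L = 4πR²σT⁴ ⇒ R = √(L/(4πσT⁴)).
σT⁴ = 7.73876×10⁶ W/m², so R = √(3.795×10²⁵/(4π×7.73876×10⁶)) = 6.25×10⁸ m.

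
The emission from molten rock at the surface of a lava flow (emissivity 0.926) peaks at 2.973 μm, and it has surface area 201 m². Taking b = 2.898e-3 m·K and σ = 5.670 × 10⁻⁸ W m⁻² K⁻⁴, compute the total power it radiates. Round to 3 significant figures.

P ≈ 9.53×10⁶ W

Wien's law: T = b/λ_max = 2.898×10⁻³/2.973×10⁻⁶ = 974.773 K.
Area A = 201 m².
Then P = εσAT⁴ = 0.926×5.670×10⁻⁸×201×(974.773)⁴ = 9.53×10⁶ W.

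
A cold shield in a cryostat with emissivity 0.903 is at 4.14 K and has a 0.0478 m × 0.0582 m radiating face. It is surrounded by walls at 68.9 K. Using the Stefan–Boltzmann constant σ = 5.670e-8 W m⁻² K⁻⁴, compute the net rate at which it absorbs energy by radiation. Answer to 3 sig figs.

Area A = 0.0478 × 0.0582 = 2.78196×10⁻³ m².
Net radiated power P_net = εσA(T⁴ − T₀⁴) = 0.903×5.670×10⁻⁸×2.78196×10⁻³×(4.14⁴ − 68.9⁴).
T⁴ − T₀⁴ = 293.766 − 2.25360×10⁷ = -2.25357×10⁷ K⁴, so P_net = -3.21×10⁻³ W — negative, meaning a net gain of 3.21×10⁻³ W.

Net gain ≈ 3.21×10⁻³ W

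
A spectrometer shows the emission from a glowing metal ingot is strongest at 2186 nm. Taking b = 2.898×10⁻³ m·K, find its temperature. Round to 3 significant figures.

Wien's law gives T = b/λ_max = (2.898×10⁻³ m·K)/(2.186×10⁻⁶ m) = 1.33×10³ K.

T ≈ 1.33×10³ K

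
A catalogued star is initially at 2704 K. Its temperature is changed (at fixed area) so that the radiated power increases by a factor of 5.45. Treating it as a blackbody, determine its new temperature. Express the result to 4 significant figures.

T₂ ≈ 4131 K

P ∝ T⁴, so T₂/T₁ = (P₂/P₁)^(1/4) = (5.45)^(1/4) = 1.52791.
T₂ = 2704 × 1.52791 = 4131 K.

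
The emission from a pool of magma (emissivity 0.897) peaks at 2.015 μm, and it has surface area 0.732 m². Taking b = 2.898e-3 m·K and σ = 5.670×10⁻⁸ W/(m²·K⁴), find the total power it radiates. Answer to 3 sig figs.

P ≈ 1.59×10⁵ W

Wien's law: T = b/λ_max = 2.898×10⁻³/2.015×10⁻⁶ = 1438.21 K.
Area A = 0.732 m².
Then P = εσAT⁴ = 0.897×5.670×10⁻⁸×0.732×(1438.21)⁴ = 1.59×10⁵ W.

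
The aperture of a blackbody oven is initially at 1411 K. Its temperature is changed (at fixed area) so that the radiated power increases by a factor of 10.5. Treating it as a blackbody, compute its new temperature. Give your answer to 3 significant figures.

P ∝ T⁴, so T₂/T₁ = (P₂/P₁)^(1/4) = (10.5)^(1/4) = 1.80010.
T₂ = 1411 × 1.80010 = 2.54×10³ K.

T₂ ≈ 2.54×10³ K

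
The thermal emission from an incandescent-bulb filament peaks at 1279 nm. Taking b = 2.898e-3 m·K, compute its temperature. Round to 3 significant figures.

T ≈ 2.27×10³ K

Wien's law gives T = b/λ_max = (2.898×10⁻³ m·K)/(1.279×10⁻⁶ m) = 2.27×10³ K.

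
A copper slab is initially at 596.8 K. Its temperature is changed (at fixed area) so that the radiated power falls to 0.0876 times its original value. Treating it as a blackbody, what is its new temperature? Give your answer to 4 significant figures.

P ∝ T⁴, so T₂/T₁ = (P₂/P₁)^(1/4) = (0.0876)^(1/4) = 0.544034.
T₂ = 596.8 × 0.544034 = 324.7 K.

T₂ ≈ 324.7 K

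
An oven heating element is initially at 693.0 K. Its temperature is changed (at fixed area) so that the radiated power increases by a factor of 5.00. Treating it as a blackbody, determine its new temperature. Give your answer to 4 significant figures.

P ∝ T⁴, so T₂/T₁ = (P₂/P₁)^(1/4) = (5.00)^(1/4) = 1.49535.
T₂ = 693.0 × 1.49535 = 1036 K.

T₂ ≈ 1036 K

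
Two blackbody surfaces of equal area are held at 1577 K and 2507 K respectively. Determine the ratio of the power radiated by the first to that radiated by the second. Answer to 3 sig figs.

With equal areas, P₁/P₂ = (T₁/T₂)⁴ = (1577/2507)⁴ = 0.157.

P₁/P₂ ≈ 0.157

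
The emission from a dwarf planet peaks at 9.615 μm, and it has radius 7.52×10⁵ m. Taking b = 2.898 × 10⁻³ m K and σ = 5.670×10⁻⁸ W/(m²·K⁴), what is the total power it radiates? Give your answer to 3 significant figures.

Wien's law: T = b/λ_max = 2.898×10⁻³/9.615×10⁻⁶ = 301.404 K.
Surface area A = 4πR² = 4π(7.52×10⁵ m)² = 7.10633×10¹² m².
Then P = σAT⁴ = 5.670×10⁻⁸×7.10633×10¹²×(301.404)⁴ = 3.33×10¹⁵ W.

P ≈ 3.33×10¹⁵ W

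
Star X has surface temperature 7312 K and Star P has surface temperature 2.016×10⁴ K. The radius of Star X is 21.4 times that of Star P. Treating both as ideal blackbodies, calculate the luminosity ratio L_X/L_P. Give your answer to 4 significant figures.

L ∝ R²T⁴, so L_X/L_P = (R_X/R_P)²(T_X/T_P)⁴ = (21.4)² × (7312/2.016×10⁴)⁴ = 457.96 × 0.0173054 = 7.925.

L_X/L_P ≈ 7.925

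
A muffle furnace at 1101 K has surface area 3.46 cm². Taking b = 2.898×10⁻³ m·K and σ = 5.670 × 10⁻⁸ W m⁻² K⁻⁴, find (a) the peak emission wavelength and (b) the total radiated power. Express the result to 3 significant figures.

(a) λ_max = b/T = 2.898×10⁻³/1101 = 2.632×10⁻⁶ m = 2.63×10³ nm.
Area A = 3.46 cm² = 3.46×10⁻⁴ m².
(b) P = σAT⁴ = 5.670×10⁻⁸×3.46×10⁻⁴×(1101)⁴ = 28.8 W.

λ_max ≈ 2.63×10³ nm; P ≈ 28.8 W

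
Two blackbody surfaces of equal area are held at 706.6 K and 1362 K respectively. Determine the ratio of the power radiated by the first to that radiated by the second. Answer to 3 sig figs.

P₁/P₂ ≈ 0.0724

With equal areas, P₁/P₂ = (T₁/T₂)⁴ = (706.6/1362)⁴ = 0.0724.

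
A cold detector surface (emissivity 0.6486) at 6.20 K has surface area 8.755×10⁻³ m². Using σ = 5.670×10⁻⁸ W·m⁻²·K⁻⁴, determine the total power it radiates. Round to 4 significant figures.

P ≈ 4.758×10⁻⁷ W

Area A = 8.755×10⁻³ m².
P = εσAT⁴ = 0.6486 × 5.670×10⁻⁸ × 8.755×10⁻³ × (6.20)⁴ = 4.758×10⁻⁷ W.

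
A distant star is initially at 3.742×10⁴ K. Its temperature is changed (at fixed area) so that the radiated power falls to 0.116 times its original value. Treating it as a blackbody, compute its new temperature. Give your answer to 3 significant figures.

T₂ ≈ 2.18×10⁴ K

P ∝ T⁴, so T₂/T₁ = (P₂/P₁)^(1/4) = (0.116)^(1/4) = 0.583599.
T₂ = 3.742×10⁴ × 0.583599 = 2.18×10⁴ K.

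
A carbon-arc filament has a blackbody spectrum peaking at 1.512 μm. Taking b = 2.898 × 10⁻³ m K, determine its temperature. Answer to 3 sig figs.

T ≈ 1.92×10³ K

Wien's law gives T = b/λ_max = (2.898×10⁻³ m·K)/(1.512×10⁻⁶ m) = 1.92×10³ K.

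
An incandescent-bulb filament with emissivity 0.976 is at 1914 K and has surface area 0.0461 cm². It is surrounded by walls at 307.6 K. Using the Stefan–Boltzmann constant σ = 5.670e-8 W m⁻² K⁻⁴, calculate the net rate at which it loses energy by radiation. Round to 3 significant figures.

Net loss ≈ 3.42 W

Area A = 0.0461 cm² = 4.61×10⁻⁶ m².
Net radiated power P_net = εσA(T⁴ − T₀⁴) = 0.976×5.670×10⁻⁸×4.61×10⁻⁶×(1914⁴ − 307.6⁴).
T⁴ − T₀⁴ = 1.34205×10¹³ − 8.95252×10⁹ = 1.34115×10¹³ K⁴, so P_net = 3.42 W.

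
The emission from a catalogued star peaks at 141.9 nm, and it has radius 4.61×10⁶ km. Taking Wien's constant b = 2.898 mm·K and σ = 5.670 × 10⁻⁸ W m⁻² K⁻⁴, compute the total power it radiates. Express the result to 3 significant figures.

P ≈ 2.63×10³⁰ W

Wien's law: T = b/λ_max = 2.898×10⁻³/1.419×10⁻⁷ = 20422.8 K.
Surface area A = 4πR² = 4π(4.61×10⁹ m)² = 2.67062×10²⁰ m².
Then P = σAT⁴ = 5.670×10⁻⁸×2.67062×10²⁰×(20422.8)⁴ = 2.63×10³⁰ W.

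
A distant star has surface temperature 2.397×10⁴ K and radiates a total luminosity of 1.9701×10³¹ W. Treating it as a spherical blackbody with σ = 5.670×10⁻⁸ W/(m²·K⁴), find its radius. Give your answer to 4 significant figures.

L = 4πR²σT⁴ ⇒ R = √(L/(4πσT⁴)).
σT⁴ = 1.87178×10¹⁰ W/m², so R = √(1.9701×10³¹/(4π×1.87178×10¹⁰)) = 9.152×10⁹ m.

R ≈ 9.152×10⁹ m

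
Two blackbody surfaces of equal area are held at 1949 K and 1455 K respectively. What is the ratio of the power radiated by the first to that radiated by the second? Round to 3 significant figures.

P₁/P₂ ≈ 3.22

With equal areas, P₁/P₂ = (T₁/T₂)⁴ = (1949/1455)⁴ = 3.22.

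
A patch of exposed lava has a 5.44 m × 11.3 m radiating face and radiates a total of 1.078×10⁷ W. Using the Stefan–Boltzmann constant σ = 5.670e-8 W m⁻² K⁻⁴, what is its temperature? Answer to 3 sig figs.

Area A = 5.44 × 11.3 = 61.472 m².
P = σAT⁴ ⇒ T = (P/(σA))^(1/4) = (1.078×10⁷/(5.670×10⁻⁸×61.472))^(1/4) = 1.33×10³ K.

T ≈ 1.33×10³ K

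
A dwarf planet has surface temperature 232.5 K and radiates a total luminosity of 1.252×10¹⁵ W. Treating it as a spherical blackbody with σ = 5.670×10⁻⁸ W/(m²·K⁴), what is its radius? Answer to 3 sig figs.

L = 4πR²σT⁴ ⇒ R = √(L/(4πσT⁴)).
σT⁴ = 165.682 W/m², so R = √(1.252×10¹⁵/(4π×165.682)) = 7.75×10⁵ m.

R ≈ 7.75×10⁵ m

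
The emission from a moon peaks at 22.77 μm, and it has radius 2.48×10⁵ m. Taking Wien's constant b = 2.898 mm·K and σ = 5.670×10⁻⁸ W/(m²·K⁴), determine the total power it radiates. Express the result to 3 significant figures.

P ≈ 1.15×10¹³ W

Wien's law: T = b/λ_max = 2.898×10⁻³/2.277×10⁻⁵ = 127.273 K.
Surface area A = 4πR² = 4π(2.48×10⁵ m)² = 7.72882×10¹¹ m².
Then P = σAT⁴ = 5.670×10⁻⁸×7.72882×10¹¹×(127.273)⁴ = 1.15×10¹³ W.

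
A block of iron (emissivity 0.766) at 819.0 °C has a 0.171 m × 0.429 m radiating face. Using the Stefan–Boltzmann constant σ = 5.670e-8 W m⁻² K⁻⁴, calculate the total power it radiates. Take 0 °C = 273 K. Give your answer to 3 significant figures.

P ≈ 4.53×10³ W

T = 819.0 °C + 273 = 1092.0 K.
Area A = 0.171 × 0.429 = 0.073359 m².
P = εσAT⁴ = 0.766 × 5.670×10⁻⁸ × 0.073359 × (1092.0)⁴ = 4.53×10³ W.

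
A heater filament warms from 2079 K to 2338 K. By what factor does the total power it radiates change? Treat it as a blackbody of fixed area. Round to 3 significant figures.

P ∝ T⁴, so P₂/P₁ = (T₂/T₁)⁴ = (2338/2079)⁴ = (1.12458)⁴ = 1.60.

P₂/P₁ ≈ 1.60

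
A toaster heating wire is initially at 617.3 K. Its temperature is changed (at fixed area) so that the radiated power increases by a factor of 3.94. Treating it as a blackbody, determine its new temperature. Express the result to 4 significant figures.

P ∝ T⁴, so T₂/T₁ = (P₂/P₁)^(1/4) = (3.94)^(1/4) = 1.40888.
T₂ = 617.3 × 1.40888 = 869.7 K.

T₂ ≈ 869.7 K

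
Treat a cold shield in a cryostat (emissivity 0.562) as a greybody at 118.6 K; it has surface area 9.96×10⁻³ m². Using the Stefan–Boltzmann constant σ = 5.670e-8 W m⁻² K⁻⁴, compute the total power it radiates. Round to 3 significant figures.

P ≈ 0.0628 W

Area A = 9.96×10⁻³ m².
P = εσAT⁴ = 0.562 × 5.670×10⁻⁸ × 9.96×10⁻³ × (118.6)⁴ = 0.0628 W.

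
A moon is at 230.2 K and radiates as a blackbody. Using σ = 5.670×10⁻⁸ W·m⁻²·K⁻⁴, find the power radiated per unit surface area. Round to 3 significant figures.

Stefan–Boltzmann: I = σT⁴ = 5.670×10⁻⁸ × (230.2)⁴ = 159 W/m².

I ≈ 159 W/m²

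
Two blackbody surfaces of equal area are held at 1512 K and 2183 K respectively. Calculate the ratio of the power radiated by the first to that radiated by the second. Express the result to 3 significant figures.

P₁/P₂ ≈ 0.230

With equal areas, P₁/P₂ = (T₁/T₂)⁴ = (1512/2183)⁴ = 0.230.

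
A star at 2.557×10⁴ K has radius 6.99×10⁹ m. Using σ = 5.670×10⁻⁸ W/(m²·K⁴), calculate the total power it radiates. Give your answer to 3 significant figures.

P ≈ 1.49×10³¹ W

Surface area A = 4πR² = 4π(6.99×10⁹ m)² = 6.13994×10²⁰ m².
P = σAT⁴ = 5.670×10⁻⁸ × 6.13994×10²⁰ × (2.557×10⁴)⁴ = 1.49×10³¹ W.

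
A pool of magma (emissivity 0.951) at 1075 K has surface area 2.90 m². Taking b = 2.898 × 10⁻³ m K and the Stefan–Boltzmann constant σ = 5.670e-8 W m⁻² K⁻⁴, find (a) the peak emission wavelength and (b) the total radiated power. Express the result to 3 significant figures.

(a) λ_max = b/T = 2.898×10⁻³/1075 = 2.696×10⁻⁶ m = 2.70 μm.
Area A = 2.90 m².
(b) P = εσAT⁴ = 0.951×5.670×10⁻⁸×2.90×(1075)⁴ = 2.09×10⁵ W.

λ_max ≈ 2.70 μm; P ≈ 2.09×10⁵ W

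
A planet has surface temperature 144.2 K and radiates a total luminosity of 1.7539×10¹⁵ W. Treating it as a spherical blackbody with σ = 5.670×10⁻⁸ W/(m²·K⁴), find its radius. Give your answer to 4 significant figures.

L = 4πR²σT⁴ ⇒ R = √(L/(4πσT⁴)).
σT⁴ = 24.5157 W/m², so R = √(1.7539×10¹⁵/(4π×24.5157)) = 2.386×10⁶ m.

R ≈ 2.386×10⁶ m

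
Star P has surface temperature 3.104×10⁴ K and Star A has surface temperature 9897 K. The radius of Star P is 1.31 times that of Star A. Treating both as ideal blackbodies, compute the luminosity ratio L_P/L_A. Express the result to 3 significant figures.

L ∝ R²T⁴, so L_P/L_A = (R_P/R_A)²(T_P/T_A)⁴ = (1.31)² × (3.104×10⁴/9897)⁴ = 1.7161 × 96.7548 = 166.

L_P/L_A ≈ 166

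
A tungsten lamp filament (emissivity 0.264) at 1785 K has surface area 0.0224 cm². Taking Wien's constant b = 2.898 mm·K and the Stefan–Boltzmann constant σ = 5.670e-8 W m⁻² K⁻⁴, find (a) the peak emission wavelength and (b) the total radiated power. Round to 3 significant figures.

λ_max ≈ 1.62 μm; P ≈ 0.340 W

(a) λ_max = b/T = 2.898×10⁻³/1785 = 1.624×10⁻⁶ m = 1.62 μm.
Area A = 0.0224 cm² = 2.24×10⁻⁶ m².
(b) P = εσAT⁴ = 0.264×5.670×10⁻⁸×2.24×10⁻⁶×(1785)⁴ = 0.340 W.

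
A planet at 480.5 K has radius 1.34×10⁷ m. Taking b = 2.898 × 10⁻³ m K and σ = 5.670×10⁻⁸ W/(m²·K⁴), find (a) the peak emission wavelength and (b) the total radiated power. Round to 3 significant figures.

λ_max ≈ 6.03 μm; P ≈ 6.82×10¹⁸ W

(a) λ_max = b/T = 2.898×10⁻³/480.5 = 6.031×10⁻⁶ m = 6.03 μm.
Surface area A = 4πR² = 4π(1.34×10⁷ m)² = 2.25642×10¹⁵ m².
(b) P = σAT⁴ = 5.670×10⁻⁸×2.25642×10¹⁵×(480.5)⁴ = 6.82×10¹⁸ W.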